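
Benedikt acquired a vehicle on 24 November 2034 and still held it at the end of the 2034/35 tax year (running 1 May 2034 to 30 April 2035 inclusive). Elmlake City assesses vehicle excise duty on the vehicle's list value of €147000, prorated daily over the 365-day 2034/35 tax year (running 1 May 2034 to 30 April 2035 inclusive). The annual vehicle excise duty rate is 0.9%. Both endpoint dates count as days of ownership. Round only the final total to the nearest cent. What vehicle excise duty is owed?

Days held (24 November 2034 – 30 April 2035): 158 out of 365
Tax = €147000 × 0.9% × 158/365 = €572.6959

€572.70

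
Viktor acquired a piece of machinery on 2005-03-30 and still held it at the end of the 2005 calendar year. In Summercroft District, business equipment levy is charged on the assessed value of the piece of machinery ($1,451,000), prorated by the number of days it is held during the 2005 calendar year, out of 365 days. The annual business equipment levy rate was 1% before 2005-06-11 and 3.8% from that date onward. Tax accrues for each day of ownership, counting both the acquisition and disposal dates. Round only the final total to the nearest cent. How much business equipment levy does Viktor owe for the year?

$33,718.85

2005-03-30 to 2005-06-10: 73 days at 1% → $1,451,000 × 1% × 73/365 = $2,902.0000
2005-06-11 to 2005-12-31: 204 days at 3.8% → $1,451,000 × 3.8% × 204/365 = $30,816.8548
Total = $33,718.8548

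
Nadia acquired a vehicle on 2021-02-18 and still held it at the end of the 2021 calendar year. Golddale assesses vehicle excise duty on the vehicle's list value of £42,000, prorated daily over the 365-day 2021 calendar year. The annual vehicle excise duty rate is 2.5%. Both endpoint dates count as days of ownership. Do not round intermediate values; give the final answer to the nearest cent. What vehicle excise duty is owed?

£911.92

Days held (2021-02-18 to 2021-12-31): 317 out of 365
Tax = £42,000 × 2.5% × 317/365 = £911.9178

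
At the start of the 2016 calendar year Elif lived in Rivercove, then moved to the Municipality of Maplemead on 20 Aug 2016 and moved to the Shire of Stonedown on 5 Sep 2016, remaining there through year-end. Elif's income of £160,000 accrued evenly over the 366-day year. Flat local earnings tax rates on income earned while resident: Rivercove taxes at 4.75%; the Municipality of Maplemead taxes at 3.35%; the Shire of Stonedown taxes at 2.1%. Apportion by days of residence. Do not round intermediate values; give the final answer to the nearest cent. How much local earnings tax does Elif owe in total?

£6,135.08

Rivercove, 1 Jan – 19 Aug 2016: 232 days → £160,000 × 4.75% × 232/366 = £4,817.4863
The Municipality of Maplemead, 20 Aug – 4 Sep 2016: 16 days → £160,000 × 3.35% × 16/366 = £234.3169
The Shire of Stonedown, 5 Sep – 31 Dec 2016: 118 days → £160,000 × 2.1% × 118/366 = £1,083.2787
Total = £6,135.0820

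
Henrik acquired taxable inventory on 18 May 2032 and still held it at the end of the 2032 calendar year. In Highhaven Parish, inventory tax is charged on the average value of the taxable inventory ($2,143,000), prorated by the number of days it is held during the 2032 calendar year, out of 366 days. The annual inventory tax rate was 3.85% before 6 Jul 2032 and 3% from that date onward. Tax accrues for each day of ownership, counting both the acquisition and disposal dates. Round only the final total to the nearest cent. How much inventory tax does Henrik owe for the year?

$42,488.20

18 May – 5 Jul 2032: 49 days at 3.85% → $2,143,000 × 3.85% × 49/366 = $11,045.8183
6 Jul – 31 Dec 2032: 179 days at 3% → $2,143,000 × 3% × 179/366 = $31,442.3770
Total = $42,488.1954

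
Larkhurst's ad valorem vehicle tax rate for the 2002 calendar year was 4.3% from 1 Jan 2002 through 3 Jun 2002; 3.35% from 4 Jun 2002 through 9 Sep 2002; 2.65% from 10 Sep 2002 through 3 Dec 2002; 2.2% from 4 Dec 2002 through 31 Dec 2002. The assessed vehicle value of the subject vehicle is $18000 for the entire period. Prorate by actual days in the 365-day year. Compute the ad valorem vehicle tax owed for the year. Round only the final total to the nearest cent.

$629.93

1 Jan – 3 Jun 2002: 154 days at 4.3% → $18000 × 4.3% × 154/365 = $326.5644
4 Jun – 9 Sep 2002: 98 days at 3.35% → $18000 × 3.35% × 98/365 = $161.9014
10 Sep – 3 Dec 2002: 85 days at 2.65% → $18000 × 2.65% × 85/365 = $111.0822
4 Dec – 31 Dec 2002: 28 days at 2.2% → $18000 × 2.2% × 28/365 = $30.3781
Total = $629.9260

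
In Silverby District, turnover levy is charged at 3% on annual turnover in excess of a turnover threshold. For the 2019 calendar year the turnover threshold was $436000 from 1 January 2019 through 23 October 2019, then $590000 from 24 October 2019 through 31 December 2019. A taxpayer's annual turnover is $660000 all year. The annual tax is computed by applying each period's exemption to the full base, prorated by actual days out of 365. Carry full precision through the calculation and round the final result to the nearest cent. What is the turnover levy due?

1 January – 23 October 2019: 296 days, exemption $436000 → ($660000 − $436000) × 3% × 296/365 = $5449.6438
24 October – 31 December 2019: 69 days, exemption $590000 → ($660000 − $590000) × 3% × 69/365 = $396.9863
Total = $5846.6301

$5846.63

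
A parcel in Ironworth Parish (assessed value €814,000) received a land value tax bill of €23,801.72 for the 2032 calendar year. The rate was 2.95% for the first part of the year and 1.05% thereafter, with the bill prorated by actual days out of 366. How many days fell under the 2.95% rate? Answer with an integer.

Let d = days at the first rate; then 366 − d days at the second rate.
€814,000 × [2.95%·d + 1.05%·(366−d)] / 366 = €23,801.72
Solving gives d = 361, so the new rate took effect on December 27, 2032.

361 days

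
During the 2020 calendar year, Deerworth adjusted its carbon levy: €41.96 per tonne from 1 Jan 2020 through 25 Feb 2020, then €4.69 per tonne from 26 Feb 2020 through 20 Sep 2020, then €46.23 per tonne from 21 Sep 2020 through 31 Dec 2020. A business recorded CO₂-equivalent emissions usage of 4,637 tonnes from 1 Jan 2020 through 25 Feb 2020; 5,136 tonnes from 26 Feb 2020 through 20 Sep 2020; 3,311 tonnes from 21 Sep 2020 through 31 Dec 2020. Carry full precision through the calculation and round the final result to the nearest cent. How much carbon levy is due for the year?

1 Jan – 25 Feb 2020: 4,637 tonnes at €41.96/tonne → €194,568.52
26 Feb – 20 Sep 2020: 5,136 tonnes at €4.69/tonne → €24,087.84
21 Sep – 31 Dec 2020: 3,311 tonnes at €46.23/tonne → €153,067.53

€371,723.89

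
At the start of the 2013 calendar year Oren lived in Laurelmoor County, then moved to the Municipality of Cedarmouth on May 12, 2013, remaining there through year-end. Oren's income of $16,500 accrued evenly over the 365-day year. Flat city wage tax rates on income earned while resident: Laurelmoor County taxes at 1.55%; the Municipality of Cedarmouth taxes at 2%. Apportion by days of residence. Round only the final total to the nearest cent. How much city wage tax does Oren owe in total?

Laurelmoor County, January 1 – May 11, 2013: 131 days → $16,500 × 1.55% × 131/365 = $91.7897
The Municipality of Cedarmouth, May 12 – December 31, 2013: 234 days → $16,500 × 2% × 234/365 = $211.5616
Total = $303.3514

$303.35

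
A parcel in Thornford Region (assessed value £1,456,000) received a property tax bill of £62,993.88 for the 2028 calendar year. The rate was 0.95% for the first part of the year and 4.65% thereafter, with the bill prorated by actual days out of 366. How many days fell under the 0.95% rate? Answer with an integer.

Let d = days at the first rate; then 366 − d days at the second rate.
£1,456,000 × [0.95%·d + 4.65%·(366−d)] / 366 = £62,993.88
Solving gives d = 32, so the new rate took effect on 2 February 2028.

32 days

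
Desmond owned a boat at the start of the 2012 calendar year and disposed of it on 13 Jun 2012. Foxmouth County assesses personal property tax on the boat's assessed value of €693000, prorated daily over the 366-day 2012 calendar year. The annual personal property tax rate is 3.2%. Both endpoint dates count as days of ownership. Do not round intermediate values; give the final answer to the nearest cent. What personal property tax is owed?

Days held (1 Jan – 13 Jun 2012): 165 out of 366
Tax = €693000 × 3.2% × 165/366 = €9997.3770

€9997.38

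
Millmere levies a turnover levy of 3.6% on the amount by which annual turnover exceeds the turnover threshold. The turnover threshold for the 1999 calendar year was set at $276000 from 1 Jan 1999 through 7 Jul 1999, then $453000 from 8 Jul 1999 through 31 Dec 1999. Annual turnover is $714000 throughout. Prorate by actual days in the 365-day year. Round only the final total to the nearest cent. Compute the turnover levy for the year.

$12678.02

1 Jan – 7 Jul 1999: 188 days, exemption $276000 → ($714000 − $276000) × 3.6% × 188/365 = $8121.6000
8 Jul – 31 Dec 1999: 177 days, exemption $453000 → ($714000 − $453000) × 3.6% × 177/365 = $4556.4164
Total = $12678.0164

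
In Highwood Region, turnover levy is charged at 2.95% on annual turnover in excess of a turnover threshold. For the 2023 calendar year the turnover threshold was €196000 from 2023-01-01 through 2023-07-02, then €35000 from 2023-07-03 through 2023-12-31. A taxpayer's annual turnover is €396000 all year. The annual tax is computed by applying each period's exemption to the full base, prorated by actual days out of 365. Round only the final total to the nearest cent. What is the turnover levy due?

2023-01-01 to 2023-07-02: 183 days, exemption €196000 → (€396000 − €196000) × 2.95% × 183/365 = €2958.0822
2023-07-03 to 2023-12-31: 182 days, exemption €35000 → (€396000 − €35000) × 2.95% × 182/365 = €5310.1616
Total = €8268.2438

€8268.24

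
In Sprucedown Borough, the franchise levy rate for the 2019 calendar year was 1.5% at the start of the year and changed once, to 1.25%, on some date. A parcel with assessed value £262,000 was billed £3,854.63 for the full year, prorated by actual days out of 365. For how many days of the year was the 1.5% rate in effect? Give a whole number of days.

323 days

Let d = days at the first rate; then 365 − d days at the second rate.
£262,000 × [1.5%·d + 1.25%·(365−d)] / 365 = £3,854.63
Solving gives d = 323, so the new rate took effect on 20 November 2019.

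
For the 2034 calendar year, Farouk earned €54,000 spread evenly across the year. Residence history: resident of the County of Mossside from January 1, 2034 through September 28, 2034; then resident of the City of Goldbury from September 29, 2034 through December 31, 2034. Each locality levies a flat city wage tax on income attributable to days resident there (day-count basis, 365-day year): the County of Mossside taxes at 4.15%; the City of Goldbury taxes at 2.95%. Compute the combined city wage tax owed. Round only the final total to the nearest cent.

€2,074.12

The County of Mossside, January 1 – September 28, 2034: 271 days → €54,000 × 4.15% × 271/365 = €1,663.8658
The City of Goldbury, September 29 – December 31, 2034: 94 days → €54,000 × 2.95% × 94/365 = €410.2521
Total = €2,074.1178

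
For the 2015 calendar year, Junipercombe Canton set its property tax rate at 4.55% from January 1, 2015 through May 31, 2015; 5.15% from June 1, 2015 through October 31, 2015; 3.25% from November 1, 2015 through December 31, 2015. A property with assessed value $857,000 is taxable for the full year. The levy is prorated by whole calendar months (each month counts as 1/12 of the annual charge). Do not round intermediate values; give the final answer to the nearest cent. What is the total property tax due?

January 1 – May 31, 2015: 5 months at 4.55% → $857,000 × 4.55% × 5/12 = $16,247.2917
June 1 – October 31, 2015: 5 months at 5.15% → $857,000 × 5.15% × 5/12 = $18,389.7917
November 1 – December 31, 2015: 2 months at 3.25% → $857,000 × 3.25% × 2/12 = $4,642.0833
Total = $39,279.1667

$39,279.17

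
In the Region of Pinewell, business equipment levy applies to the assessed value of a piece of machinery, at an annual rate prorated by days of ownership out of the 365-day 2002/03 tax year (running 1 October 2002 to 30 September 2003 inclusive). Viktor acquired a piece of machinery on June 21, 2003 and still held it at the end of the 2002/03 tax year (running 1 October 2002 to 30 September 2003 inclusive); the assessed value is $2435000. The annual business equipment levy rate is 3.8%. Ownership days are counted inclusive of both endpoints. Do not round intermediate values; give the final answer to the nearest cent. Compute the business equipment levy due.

$25857.70

Days held (June 21 – September 30, 2003): 102 out of 365
Tax = $2435000 × 3.8% × 102/365 = $25857.6986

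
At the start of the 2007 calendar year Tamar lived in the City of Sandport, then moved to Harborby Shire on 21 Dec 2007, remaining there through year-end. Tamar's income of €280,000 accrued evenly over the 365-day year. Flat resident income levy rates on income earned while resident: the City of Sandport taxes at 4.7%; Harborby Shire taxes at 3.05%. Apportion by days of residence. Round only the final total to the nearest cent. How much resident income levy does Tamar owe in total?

The City of Sandport, 1 Jan – 20 Dec 2007: 354 days → €280,000 × 4.7% × 354/365 = €12,763.3973
Harborby Shire, 21 Dec – 31 Dec 2007: 11 days → €280,000 × 3.05% × 11/365 = €257.3699
Total = €13,020.7671

€13,020.77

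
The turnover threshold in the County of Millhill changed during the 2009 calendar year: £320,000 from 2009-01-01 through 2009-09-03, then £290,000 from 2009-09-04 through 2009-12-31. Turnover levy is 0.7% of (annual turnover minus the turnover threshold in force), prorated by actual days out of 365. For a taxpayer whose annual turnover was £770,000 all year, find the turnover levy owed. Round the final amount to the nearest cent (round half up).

2009-01-01 to 2009-09-03: 246 days, exemption £320,000 → (£770,000 − £320,000) × 0.7% × 246/365 = £2,123.0137
2009-09-04 to 2009-12-31: 119 days, exemption £290,000 → (£770,000 − £290,000) × 0.7% × 119/365 = £1,095.4521
Total = £3,218.4658

£3,218.47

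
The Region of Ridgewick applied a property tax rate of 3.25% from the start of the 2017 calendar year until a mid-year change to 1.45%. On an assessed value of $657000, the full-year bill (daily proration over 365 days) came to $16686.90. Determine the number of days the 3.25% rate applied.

Let d = days at the first rate; then 365 − d days at the second rate.
$657000 × [3.25%·d + 1.45%·(365−d)] / 365 = $16686.90
Solving gives d = 221, so the new rate took effect on 10 Aug 2017.

221 days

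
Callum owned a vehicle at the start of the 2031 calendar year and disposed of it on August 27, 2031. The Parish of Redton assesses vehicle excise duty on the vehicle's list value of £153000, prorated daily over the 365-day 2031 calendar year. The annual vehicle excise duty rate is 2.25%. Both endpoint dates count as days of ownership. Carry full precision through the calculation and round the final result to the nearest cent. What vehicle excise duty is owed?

£2254.13

Days held (January 1 – August 27, 2031): 239 out of 365
Tax = £153000 × 2.25% × 239/365 = £2254.1301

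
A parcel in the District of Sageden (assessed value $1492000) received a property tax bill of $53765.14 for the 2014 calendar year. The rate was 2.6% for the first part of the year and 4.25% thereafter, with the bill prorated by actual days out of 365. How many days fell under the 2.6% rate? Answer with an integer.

Let d = days at the first rate; then 365 − d days at the second rate.
$1492000 × [2.6%·d + 4.25%·(365−d)] / 365 = $53765.14
Solving gives d = 143, so the new rate took effect on 24 May 2014.

143 days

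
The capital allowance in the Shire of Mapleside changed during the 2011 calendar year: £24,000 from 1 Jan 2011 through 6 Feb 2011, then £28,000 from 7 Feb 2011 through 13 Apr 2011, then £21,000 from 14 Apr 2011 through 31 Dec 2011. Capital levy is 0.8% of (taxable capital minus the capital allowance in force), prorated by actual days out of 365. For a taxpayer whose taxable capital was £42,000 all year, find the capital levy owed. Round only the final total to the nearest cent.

1 Jan – 6 Feb 2011: 37 days, exemption £24,000 → (£42,000 − £24,000) × 0.8% × 37/365 = £14.5973
7 Feb – 13 Apr 2011: 66 days, exemption £28,000 → (£42,000 − £28,000) × 0.8% × 66/365 = £20.2521
14 Apr – 31 Dec 2011: 262 days, exemption £21,000 → (£42,000 − £21,000) × 0.8% × 262/365 = £120.5918
Total = £155.4411

£155.44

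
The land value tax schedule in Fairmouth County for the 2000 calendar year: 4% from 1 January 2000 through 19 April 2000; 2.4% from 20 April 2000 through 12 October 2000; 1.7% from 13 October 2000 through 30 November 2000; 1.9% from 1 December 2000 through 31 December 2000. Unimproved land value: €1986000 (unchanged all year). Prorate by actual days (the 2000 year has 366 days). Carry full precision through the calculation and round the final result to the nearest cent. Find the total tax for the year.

€54511.90

1 January – 19 April 2000: 110 days at 4% → €1986000 × 4% × 110/366 = €23875.4098
20 April – 12 October 2000: 176 days at 2.4% → €1986000 × 2.4% × 176/366 = €22920.3934
13 October – 30 November 2000: 49 days at 1.7% → €1986000 × 1.7% × 49/366 = €4520.0492
1 December – 31 December 2000: 31 days at 1.9% → €1986000 × 1.9% × 31/366 = €3196.0492
Total = €54511.9016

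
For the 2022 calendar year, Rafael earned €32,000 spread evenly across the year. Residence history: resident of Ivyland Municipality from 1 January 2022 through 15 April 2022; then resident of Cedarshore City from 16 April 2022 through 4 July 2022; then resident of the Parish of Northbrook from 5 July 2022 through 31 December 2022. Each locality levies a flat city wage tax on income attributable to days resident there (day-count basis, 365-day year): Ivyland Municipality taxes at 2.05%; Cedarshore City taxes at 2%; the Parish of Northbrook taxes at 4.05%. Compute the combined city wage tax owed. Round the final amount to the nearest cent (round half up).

Ivyland Municipality, 1 January – 15 April 2022: 105 days → €32,000 × 2.05% × 105/365 = €188.7123
Cedarshore City, 16 April – 4 July 2022: 80 days → €32,000 × 2% × 80/365 = €140.2740
The Parish of Northbrook, 5 July – 31 December 2022: 180 days → €32,000 × 4.05% × 180/365 = €639.1233
Total = €968.1096

€968.11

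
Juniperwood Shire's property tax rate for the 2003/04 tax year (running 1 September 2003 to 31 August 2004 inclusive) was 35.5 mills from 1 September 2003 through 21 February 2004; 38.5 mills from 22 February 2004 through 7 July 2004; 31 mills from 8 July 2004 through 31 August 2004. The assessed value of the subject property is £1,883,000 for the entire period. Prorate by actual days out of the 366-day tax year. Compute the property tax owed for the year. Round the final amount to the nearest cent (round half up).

1 September 2003 – 21 February 2004: 174 days at 35.5 mills → £1,883,000 × 3.55% × 174/366 = £31,779.4836
22 February – 7 July 2004: 137 days at 38.5 mills → £1,883,000 × 3.85% × 137/366 = £27,136.2937
8 July – 31 August 2004: 55 days at 31 mills → £1,883,000 × 3.1% × 55/366 = £8,771.8989
Total = £67,687.6762

£67,687.68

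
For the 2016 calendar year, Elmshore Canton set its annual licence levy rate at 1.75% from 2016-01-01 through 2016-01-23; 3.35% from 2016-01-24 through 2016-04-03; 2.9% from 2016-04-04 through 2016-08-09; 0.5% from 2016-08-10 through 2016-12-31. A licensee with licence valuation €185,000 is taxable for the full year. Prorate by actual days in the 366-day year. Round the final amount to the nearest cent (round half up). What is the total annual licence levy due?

2016-01-01 to 2016-01-23: 23 days at 1.75% → €185,000 × 1.75% × 23/366 = €203.4495
2016-01-24 to 2016-04-03: 71 days at 3.35% → €185,000 × 3.35% × 71/366 = €1,202.2473
2016-04-04 to 2016-08-09: 128 days at 2.9% → €185,000 × 2.9% × 128/366 = €1,876.2842
2016-08-10 to 2016-12-31: 144 days at 0.5% → €185,000 × 0.5% × 144/366 = €363.9344
Total = €3,645.9153

€3,645.92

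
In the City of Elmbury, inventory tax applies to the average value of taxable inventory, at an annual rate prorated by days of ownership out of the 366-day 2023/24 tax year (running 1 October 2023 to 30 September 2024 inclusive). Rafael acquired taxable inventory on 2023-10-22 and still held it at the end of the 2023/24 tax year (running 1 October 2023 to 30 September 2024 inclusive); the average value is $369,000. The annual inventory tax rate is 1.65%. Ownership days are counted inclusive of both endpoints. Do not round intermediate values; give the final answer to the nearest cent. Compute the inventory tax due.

$5,739.16

Days held (2023-10-22 to 2024-09-30): 345 out of 366
Tax = $369,000 × 1.65% × 345/366 = $5,739.1598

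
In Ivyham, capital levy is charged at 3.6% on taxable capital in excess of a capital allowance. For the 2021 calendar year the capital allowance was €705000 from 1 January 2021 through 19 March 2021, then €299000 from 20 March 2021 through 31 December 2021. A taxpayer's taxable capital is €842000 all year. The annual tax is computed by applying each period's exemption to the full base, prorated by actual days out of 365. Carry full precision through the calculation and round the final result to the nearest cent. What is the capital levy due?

1 January – 19 March 2021: 78 days, exemption €705000 → (€842000 − €705000) × 3.6% × 78/365 = €1053.9616
20 March – 31 December 2021: 287 days, exemption €299000 → (€842000 − €299000) × 3.6% × 287/365 = €15370.6192
Total = €16424.5808

€16424.58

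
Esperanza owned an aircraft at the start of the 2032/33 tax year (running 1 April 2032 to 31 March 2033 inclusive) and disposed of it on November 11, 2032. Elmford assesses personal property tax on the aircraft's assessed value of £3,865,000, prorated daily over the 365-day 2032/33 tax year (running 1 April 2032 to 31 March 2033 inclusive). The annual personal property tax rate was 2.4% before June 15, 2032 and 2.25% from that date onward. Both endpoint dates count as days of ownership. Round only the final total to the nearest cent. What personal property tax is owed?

£54,798.29

April 1 – June 14, 2032: 75 days at 2.4% → £3,865,000 × 2.4% × 75/365 = £19,060.2740
June 15 – November 11, 2032: 150 days at 2.25% → £3,865,000 × 2.25% × 150/365 = £35,738.0137
Total = £54,798.2877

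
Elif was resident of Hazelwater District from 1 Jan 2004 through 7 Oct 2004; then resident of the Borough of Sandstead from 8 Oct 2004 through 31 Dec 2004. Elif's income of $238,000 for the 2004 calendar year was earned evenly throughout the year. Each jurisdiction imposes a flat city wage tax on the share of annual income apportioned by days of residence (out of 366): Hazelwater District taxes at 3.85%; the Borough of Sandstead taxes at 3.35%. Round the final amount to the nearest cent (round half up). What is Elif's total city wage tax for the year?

Hazelwater District, 1 Jan – 7 Oct 2004: 281 days → $238,000 × 3.85% × 281/366 = $7,034.9809
The Borough of Sandstead, 8 Oct – 31 Dec 2004: 85 days → $238,000 × 3.35% × 85/366 = $1,851.6530
Total = $8,886.6339

$8,886.63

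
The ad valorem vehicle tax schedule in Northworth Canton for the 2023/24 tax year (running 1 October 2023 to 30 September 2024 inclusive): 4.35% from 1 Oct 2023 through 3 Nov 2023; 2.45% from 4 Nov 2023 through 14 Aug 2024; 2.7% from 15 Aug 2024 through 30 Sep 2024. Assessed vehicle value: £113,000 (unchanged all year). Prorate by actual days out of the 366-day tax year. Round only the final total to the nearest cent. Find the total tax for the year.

£3,004.23

1 Oct – 3 Nov 2023: 34 days at 4.35% → £113,000 × 4.35% × 34/366 = £456.6311
4 Nov 2023 – 14 Aug 2024: 285 days at 2.45% → £113,000 × 2.45% × 285/366 = £2,155.7992
15 Aug – 30 Sep 2024: 47 days at 2.7% → £113,000 × 2.7% × 47/366 = £391.7951
Total = £3,004.2254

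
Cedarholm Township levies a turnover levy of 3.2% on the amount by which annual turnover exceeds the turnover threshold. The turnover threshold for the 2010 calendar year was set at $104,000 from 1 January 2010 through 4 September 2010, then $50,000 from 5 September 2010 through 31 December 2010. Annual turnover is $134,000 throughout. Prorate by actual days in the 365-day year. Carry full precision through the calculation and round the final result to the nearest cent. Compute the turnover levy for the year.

1 January – 4 September 2010: 247 days, exemption $104,000 → ($134,000 − $104,000) × 3.2% × 247/365 = $649.6438
5 September – 31 December 2010: 118 days, exemption $50,000 → ($134,000 − $50,000) × 3.2% × 118/365 = $868.9973
Total = $1,518.6411

$1,518.64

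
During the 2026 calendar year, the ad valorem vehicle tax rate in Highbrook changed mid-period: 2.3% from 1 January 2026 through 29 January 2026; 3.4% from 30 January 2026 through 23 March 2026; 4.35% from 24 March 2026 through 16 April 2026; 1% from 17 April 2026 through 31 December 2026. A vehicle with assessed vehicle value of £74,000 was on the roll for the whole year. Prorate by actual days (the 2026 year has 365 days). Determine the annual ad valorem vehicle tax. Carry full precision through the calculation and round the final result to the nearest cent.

£1,237.32

1 January – 29 January 2026: 29 days at 2.3% → £74,000 × 2.3% × 29/365 = £135.2274
30 January – 23 March 2026: 53 days at 3.4% → £74,000 × 3.4% × 53/365 = £365.3370
24 March – 16 April 2026: 24 days at 4.35% → £74,000 × 4.35% × 24/365 = £211.6603
17 April – 31 December 2026: 259 days at 1% → £74,000 × 1% × 259/365 = £525.0959
Total = £1,237.3205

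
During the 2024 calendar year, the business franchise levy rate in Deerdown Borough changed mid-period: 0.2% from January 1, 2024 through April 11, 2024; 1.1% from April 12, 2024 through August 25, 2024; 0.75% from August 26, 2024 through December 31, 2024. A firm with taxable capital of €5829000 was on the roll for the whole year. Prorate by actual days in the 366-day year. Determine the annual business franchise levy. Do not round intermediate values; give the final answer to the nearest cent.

€42363.77

January 1 – April 11, 2024: 102 days at 0.2% → €5829000 × 0.2% × 102/366 = €3248.9508
April 12 – August 25, 2024: 136 days at 1.1% → €5829000 × 1.1% × 136/366 = €23825.6393
August 26 – December 31, 2024: 128 days at 0.75% → €5829000 × 0.75% × 128/366 = €15289.1803
Total = €42363.7705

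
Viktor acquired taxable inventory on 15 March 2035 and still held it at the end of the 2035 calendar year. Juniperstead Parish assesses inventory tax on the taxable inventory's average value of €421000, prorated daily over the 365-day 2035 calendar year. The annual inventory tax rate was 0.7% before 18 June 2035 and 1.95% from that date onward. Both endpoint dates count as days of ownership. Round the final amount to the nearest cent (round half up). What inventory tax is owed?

15 March – 17 June 2035: 95 days at 0.7% → €421000 × 0.7% × 95/365 = €767.0274
18 June – 31 December 2035: 197 days at 1.95% → €421000 × 1.95% × 197/365 = €4430.8808
Total = €5197.9082

€5197.91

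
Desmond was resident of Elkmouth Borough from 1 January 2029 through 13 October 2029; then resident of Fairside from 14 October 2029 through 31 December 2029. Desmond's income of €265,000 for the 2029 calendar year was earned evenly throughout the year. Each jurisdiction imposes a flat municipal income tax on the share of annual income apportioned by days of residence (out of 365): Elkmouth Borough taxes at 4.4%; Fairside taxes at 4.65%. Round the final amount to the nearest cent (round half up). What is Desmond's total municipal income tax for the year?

€11,803.39

Elkmouth Borough, 1 January – 13 October 2029: 286 days → €265,000 × 4.4% × 286/365 = €9,136.3288
Fairside, 14 October – 31 December 2029: 79 days → €265,000 × 4.65% × 79/365 = €2,667.0616
Total = €11,803.3904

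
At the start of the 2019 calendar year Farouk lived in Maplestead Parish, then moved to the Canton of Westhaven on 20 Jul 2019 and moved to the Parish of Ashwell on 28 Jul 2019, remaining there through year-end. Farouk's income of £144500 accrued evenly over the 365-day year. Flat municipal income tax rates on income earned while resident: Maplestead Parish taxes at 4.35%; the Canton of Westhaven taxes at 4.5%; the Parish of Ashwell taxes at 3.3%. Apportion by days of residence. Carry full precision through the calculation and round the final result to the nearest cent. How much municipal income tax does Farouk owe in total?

£5637.88

Maplestead Parish, 1 Jan – 19 Jul 2019: 200 days → £144500 × 4.35% × 200/365 = £3444.2466
The Canton of Westhaven, 20 Jul – 27 Jul 2019: 8 days → £144500 × 4.5% × 8/365 = £142.5205
The Parish of Ashwell, 28 Jul – 31 Dec 2019: 157 days → £144500 × 3.3% × 157/365 = £2051.1082
Total = £5637.8753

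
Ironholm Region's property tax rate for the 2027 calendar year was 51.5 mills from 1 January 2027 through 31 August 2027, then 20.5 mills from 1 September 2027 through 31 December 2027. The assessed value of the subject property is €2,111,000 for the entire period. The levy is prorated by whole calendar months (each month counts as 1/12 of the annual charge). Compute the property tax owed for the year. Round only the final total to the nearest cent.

€86,902.83

1 January – 31 August 2027: 8 months at 51.5 mills → €2,111,000 × 5.15% × 8/12 = €72,477.6667
1 September – 31 December 2027: 4 months at 20.5 mills → €2,111,000 × 2.05% × 4/12 = €14,425.1667
Total = €86,902.8333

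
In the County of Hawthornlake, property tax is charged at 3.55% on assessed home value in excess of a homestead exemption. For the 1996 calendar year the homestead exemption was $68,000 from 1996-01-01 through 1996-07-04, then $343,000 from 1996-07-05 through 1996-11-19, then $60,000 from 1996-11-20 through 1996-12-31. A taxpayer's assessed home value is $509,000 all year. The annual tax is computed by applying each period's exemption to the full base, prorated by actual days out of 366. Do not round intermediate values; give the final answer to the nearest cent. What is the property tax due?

1996-01-01 to 1996-07-04: 186 days, exemption $68,000 → ($509,000 − $68,000) × 3.55% × 186/366 = $7,956.0738
1996-07-05 to 1996-11-19: 138 days, exemption $343,000 → ($509,000 − $343,000) × 3.55% × 138/366 = $2,221.9508
1996-11-20 to 1996-12-31: 42 days, exemption $60,000 → ($509,000 − $60,000) × 3.55% × 42/366 = $1,829.1230
Total = $12,007.1475

$12,007.15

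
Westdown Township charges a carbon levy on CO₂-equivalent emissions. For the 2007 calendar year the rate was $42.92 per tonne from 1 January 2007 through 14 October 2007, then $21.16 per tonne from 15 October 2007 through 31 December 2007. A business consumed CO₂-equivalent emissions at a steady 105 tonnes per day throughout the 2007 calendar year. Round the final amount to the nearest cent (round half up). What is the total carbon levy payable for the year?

$1466694.60

1 January – 14 October 2007: 287 days × 105 tonnes/day = 30,135 tonnes at $42.92/tonne → $1293394.20
15 October – 31 December 2007: 78 days × 105 tonnes/day = 8,190 tonnes at $21.16/tonne → $173300.40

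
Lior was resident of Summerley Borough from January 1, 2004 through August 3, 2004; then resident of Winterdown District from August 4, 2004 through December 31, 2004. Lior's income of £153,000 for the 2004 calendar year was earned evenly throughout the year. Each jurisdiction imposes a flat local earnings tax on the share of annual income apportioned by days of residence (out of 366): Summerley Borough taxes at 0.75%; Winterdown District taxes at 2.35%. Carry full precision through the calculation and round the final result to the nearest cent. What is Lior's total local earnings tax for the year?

£2,150.78

Summerley Borough, January 1 – August 3, 2004: 216 days → £153,000 × 0.75% × 216/366 = £677.2131
Winterdown District, August 4 – December 31, 2004: 150 days → £153,000 × 2.35% × 150/366 = £1,473.5656
Total = £2,150.7787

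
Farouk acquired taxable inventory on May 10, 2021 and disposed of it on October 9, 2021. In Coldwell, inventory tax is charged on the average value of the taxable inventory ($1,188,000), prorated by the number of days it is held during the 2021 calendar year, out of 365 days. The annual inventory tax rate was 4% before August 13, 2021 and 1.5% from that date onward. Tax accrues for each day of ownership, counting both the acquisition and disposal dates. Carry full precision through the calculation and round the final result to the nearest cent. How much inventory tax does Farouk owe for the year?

$15,199.89

May 10 – August 12, 2021: 95 days at 4% → $1,188,000 × 4% × 95/365 = $12,368.2192
August 13 – October 9, 2021: 58 days at 1.5% → $1,188,000 × 1.5% × 58/365 = $2,831.6712
Total = $15,199.8904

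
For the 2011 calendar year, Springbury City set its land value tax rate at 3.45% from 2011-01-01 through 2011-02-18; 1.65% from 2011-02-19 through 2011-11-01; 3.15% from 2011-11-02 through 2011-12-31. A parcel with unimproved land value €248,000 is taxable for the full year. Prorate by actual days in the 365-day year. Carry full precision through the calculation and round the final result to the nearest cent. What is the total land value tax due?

2011-01-01 to 2011-02-18: 49 days at 3.45% → €248,000 × 3.45% × 49/365 = €1,148.6137
2011-02-19 to 2011-11-01: 256 days at 1.65% → €248,000 × 1.65% × 256/365 = €2,870.0055
2011-11-02 to 2011-12-31: 60 days at 3.15% → €248,000 × 3.15% × 60/365 = €1,284.1644
Total = €5,302.7836

€5,302.78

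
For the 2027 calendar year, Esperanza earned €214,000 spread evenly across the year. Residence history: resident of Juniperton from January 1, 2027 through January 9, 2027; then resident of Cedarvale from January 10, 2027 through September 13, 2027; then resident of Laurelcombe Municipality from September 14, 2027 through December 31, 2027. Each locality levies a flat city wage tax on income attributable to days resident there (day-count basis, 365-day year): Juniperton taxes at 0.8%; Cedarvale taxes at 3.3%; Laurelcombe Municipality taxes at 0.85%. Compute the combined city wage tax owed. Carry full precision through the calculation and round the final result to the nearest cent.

€5,364.36

Juniperton, January 1 – January 9, 2027: 9 days → €214,000 × 0.8% × 9/365 = €42.2137
Cedarvale, January 10 – September 13, 2027: 247 days → €214,000 × 3.3% × 247/365 = €4,778.9425
Laurelcombe Municipality, September 14 – December 31, 2027: 109 days → €214,000 × 0.85% × 109/365 = €543.2082
Total = €5,364.3644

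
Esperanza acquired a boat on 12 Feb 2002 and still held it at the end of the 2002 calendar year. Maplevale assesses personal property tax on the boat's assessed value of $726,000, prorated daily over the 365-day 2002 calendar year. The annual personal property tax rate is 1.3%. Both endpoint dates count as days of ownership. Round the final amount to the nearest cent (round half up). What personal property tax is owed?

$8,351.98

Days held (12 Feb – 31 Dec 2002): 323 out of 365
Tax = $726,000 × 1.3% × 323/365 = $8,351.9836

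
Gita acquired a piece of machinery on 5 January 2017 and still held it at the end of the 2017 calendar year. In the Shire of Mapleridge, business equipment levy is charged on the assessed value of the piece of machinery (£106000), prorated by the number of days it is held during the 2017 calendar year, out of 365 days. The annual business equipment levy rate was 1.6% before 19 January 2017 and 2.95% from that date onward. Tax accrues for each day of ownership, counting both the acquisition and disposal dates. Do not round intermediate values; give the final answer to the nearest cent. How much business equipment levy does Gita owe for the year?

£3037.84

5 January – 18 January 2017: 14 days at 1.6% → £106000 × 1.6% × 14/365 = £65.0521
19 January – 31 December 2017: 347 days at 2.95% → £106000 × 2.95% × 347/365 = £2972.7918
Total = £3037.8438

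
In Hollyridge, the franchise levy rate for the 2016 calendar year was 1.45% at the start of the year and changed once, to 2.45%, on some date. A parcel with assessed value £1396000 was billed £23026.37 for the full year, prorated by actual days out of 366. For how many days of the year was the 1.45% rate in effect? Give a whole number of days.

Let d = days at the first rate; then 366 − d days at the second rate.
£1396000 × [1.45%·d + 2.45%·(366−d)] / 366 = £23026.37
Solving gives d = 293, so the new rate took effect on 20 Oct 2016.

293 days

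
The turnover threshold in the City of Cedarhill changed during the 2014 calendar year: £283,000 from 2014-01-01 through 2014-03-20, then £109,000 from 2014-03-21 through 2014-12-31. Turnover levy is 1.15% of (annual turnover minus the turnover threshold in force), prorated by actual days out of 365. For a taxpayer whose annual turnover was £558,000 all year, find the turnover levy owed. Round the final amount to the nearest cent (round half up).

£4,730.41

2014-01-01 to 2014-03-20: 79 days, exemption £283,000 → (£558,000 − £283,000) × 1.15% × 79/365 = £684.4863
2014-03-21 to 2014-12-31: 286 days, exemption £109,000 → (£558,000 − £109,000) × 1.15% × 286/365 = £4,045.9205
Total = £4,730.4068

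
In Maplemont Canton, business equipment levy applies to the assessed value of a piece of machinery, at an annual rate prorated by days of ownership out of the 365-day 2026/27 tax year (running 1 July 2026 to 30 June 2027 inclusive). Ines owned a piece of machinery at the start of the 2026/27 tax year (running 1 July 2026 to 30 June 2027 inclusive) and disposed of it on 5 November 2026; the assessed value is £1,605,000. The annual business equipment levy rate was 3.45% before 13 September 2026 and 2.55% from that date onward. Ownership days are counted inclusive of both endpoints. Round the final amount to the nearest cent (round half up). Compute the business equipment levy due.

£17,281.23

1 July – 12 September 2026: 74 days at 3.45% → £1,605,000 × 3.45% × 74/365 = £11,226.2055
13 September – 5 November 2026: 54 days at 2.55% → £1,605,000 × 2.55% × 54/365 = £6,055.0274
Total = £17,281.2329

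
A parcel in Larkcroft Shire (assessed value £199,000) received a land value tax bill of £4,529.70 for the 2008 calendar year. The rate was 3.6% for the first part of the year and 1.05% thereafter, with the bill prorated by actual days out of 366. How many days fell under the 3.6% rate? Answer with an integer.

Let d = days at the first rate; then 366 − d days at the second rate.
£199,000 × [3.6%·d + 1.05%·(366−d)] / 366 = £4,529.70
Solving gives d = 176, so the new rate took effect on 25 June 2008.

176 days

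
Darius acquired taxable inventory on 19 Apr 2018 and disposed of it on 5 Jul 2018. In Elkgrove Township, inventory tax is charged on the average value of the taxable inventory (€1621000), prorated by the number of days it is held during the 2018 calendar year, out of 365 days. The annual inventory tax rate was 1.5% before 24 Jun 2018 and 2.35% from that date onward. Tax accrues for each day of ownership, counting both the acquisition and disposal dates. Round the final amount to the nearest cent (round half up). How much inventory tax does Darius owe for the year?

€5649.07

19 Apr – 23 Jun 2018: 66 days at 1.5% → €1621000 × 1.5% × 66/365 = €4396.6849
24 Jun – 5 Jul 2018: 12 days at 2.35% → €1621000 × 2.35% × 12/365 = €1252.3890
Total = €5649.0740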